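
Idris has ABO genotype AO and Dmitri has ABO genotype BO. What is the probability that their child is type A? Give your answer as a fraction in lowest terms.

1/4

ABO cross AO × BO → offspring phenotypes: 1/4 O, 1/4 A, 1/4 B, 1/4 AB.
So P(type A) = 1/4.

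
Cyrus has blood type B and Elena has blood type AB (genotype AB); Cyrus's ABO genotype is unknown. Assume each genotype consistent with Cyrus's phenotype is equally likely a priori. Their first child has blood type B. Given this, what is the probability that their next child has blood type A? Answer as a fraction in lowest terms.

Possible genotypes: Cyrus ∈ {BB, BO}; Elena ∈ {AB}.
Weight each parental genotype pair by prior × P(type-B child):
  BB × AB: posterior weight 1/2; P(next child type A) = 0.
  BO × AB: posterior weight 1/2; P(next child type A) = 1/4.
Weighted sum = 1/8.

1/8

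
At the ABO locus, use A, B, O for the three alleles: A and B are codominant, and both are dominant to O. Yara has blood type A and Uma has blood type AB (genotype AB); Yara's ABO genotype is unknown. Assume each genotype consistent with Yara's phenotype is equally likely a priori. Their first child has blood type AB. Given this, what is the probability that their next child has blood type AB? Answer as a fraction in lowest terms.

Possible genotypes: Yara ∈ {AA, AO}; Uma ∈ {AB}.
Weight each parental genotype pair by prior × P(type-AB child):
  AA × AB: posterior weight 2/3; P(next child type AB) = 1/2.
  AO × AB: posterior weight 1/3; P(next child type AB) = 1/4.
Weighted sum = 5/12.

5/12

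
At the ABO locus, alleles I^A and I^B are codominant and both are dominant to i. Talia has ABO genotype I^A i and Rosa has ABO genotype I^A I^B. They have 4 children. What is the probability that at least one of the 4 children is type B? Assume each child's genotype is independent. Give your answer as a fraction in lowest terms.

ABO cross I^A i × I^A I^B → 1/2 A, 1/4 B, 1/4 AB.
So P(type B) = 1/4 per child.
P(none) = (3/4)^4 = 81/256; P(at least one) = 1 − 81/256 = 175/256.

175/256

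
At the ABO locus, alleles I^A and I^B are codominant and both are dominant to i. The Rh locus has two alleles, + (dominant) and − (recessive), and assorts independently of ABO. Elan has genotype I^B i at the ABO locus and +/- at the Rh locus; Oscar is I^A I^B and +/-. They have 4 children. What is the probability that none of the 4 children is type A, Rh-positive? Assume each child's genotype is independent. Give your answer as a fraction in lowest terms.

ABO cross I^B i × I^A I^B → 1/4 A, 1/2 B, 1/4 AB.
Rh cross +/- × +/- → 3/4 Rh+, 1/4 Rh-; so P(type A, Rh-positive) = 1/4 × 3/4 = 3/16 per child.
P(not type A, Rh-positive) = 13/16 for one child; (13/16)^4 = 28561/65536.

28561/65536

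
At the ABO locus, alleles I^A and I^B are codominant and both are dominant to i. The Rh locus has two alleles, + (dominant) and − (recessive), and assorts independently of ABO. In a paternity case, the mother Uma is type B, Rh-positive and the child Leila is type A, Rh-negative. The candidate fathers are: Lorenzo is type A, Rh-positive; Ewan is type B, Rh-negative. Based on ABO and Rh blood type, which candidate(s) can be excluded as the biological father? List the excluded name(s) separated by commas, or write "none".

A candidate is excluded only if no genotype consistent with his phenotype could produce a type A, Rh-negative child with a type B, Rh-positive mother.
Ewan (type B, Rh-): no genotype consistent with that phenotype can produce a type-A Rh- child with a type-B mother.

Ewan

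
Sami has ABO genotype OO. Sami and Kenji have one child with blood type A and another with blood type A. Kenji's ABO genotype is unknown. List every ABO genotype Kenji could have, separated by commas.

AA, AB, AO

For each candidate genotype of Kenji, check whether crossing it with OO can produce every observed child phenotype.
  AA → possible child types {A} ✓
  AB → possible child types {A, B} ✓
  AO → possible child types {O, A} ✓
  BB → possible child types {B} ✗
  BO → possible child types {O, B} ✗
  OO → possible child types {O} ✗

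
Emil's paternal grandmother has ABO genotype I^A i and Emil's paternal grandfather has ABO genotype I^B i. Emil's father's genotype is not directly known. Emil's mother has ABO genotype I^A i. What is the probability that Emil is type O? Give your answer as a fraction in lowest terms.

1/4

Emil's father's ABO genotype from I^A i × I^B i: 1/4 I^A I^B, 1/4 I^A i, 1/4 I^B i, 1/4 i i.
Crossing each possibility with the mother I^A i and summing P(type O): 1/4·0 + 1/4·1/4 + 1/4·1/4 + 1/4·1/2 = 1/4.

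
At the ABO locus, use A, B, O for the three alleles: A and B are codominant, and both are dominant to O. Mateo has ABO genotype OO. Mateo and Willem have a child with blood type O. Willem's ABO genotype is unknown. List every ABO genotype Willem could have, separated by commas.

For each candidate genotype of Willem, check whether crossing it with OO can produce every observed child phenotype.
  AA → possible child types {A} ✗
  AB → possible child types {A, B} ✗
  AO → possible child types {O, A} ✓
  BB → possible child types {B} ✗
  BO → possible child types {O, B} ✓
  OO → possible child types {O} ✓

AO, BO, OO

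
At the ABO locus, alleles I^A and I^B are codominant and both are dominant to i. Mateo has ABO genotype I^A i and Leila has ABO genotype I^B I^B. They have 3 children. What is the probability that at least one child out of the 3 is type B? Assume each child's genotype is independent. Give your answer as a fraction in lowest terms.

ABO cross I^A i × I^B I^B → 1/2 B, 1/2 AB.
So P(type B) = 1/2 per child.
P(none) = (1/2)^3 = 1/8; P(at least one) = 1 − 1/8 = 7/8.

7/8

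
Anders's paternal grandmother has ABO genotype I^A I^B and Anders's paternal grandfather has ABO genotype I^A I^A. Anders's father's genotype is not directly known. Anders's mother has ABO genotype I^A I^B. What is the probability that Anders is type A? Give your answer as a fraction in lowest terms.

Anders's father's ABO genotype from I^A I^B × I^A I^A: 1/2 I^A I^A, 1/2 I^A I^B.
Crossing each possibility with the mother I^A I^B and summing P(type A): 1/2·1/2 + 1/2·1/4 = 3/8.

3/8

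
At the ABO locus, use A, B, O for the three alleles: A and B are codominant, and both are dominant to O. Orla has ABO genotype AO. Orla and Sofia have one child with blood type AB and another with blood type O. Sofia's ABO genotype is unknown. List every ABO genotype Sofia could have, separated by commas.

BO

For each candidate genotype of Sofia, check whether crossing it with AO can produce every observed child phenotype.
  AA → possible child types {A} ✗
  AB → possible child types {A, B, AB} ✗
  AO → possible child types {O, A} ✗
  BB → possible child types {B, AB} ✗
  BO → possible child types {O, A, B, AB} ✓
  OO → possible child types {O, A} ✗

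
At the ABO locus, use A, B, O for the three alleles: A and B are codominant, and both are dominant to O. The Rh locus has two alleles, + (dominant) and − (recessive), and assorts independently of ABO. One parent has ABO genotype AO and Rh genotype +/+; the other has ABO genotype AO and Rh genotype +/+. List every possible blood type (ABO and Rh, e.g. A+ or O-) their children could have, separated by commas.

O+, A+

Gametes from AO × AO give offspring ABO genotypes AA, AO, OO, i.e. phenotypes O, A.
Rh cross +/+ × +/+ → phenotypes Rh+.
Combining independently: O+, A+.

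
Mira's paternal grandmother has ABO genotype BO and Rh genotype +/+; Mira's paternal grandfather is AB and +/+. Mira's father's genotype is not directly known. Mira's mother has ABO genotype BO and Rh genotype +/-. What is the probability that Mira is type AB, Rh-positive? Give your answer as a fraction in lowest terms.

Mira's father's ABO genotype from BO × AB: 1/4 AB, 1/4 AO, 1/4 BB, 1/4 BO.
Crossing each possibility with the mother BO and summing P(type AB): 1/4·1/4 + 1/4·1/4 + 1/4·0 + 1/4·0 = 1/8.
Similarly for Rh via the father's Rh distribution: P(Rh+) = 1.
Independent loci: 1/8 × 1 = 1/8.

1/8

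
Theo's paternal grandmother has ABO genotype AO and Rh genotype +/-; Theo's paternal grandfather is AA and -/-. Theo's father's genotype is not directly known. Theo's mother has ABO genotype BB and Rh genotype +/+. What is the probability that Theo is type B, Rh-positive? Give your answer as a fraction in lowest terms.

1/4

Theo's father's ABO genotype from AO × AA: 1/2 AA, 1/2 AO.
Crossing each possibility with the mother BB and summing P(type B): 1/2·0 + 1/2·1/2 = 1/4.
Similarly for Rh via the father's Rh distribution: P(Rh+) = 1.
Independent loci: 1/4 × 1 = 1/4.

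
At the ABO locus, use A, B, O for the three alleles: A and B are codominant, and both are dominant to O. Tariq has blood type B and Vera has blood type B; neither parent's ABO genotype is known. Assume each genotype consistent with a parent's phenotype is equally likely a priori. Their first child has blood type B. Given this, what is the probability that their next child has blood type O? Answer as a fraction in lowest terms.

Possible genotypes: Tariq ∈ {BB, BO}; Vera ∈ {BB, BO}.
Weight each parental genotype pair by prior × P(type-B child):
  BB × BB: posterior weight 4/15; P(next child type O) = 0.
  BB × BO: posterior weight 4/15; P(next child type O) = 0.
  BO × BB: posterior weight 4/15; P(next child type O) = 0.
  BO × BO: posterior weight 1/5; P(next child type O) = 1/4.
Weighted sum = 1/20.

1/20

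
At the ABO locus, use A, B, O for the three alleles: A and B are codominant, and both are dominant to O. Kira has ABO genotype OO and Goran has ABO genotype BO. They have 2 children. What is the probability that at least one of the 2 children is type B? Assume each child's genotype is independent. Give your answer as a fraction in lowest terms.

ABO cross OO × BO → 1/2 O, 1/2 B.
So P(type B) = 1/2 per child.
P(none) = (1/2)^2 = 1/4; P(at least one) = 1 − 1/4 = 3/4.

3/4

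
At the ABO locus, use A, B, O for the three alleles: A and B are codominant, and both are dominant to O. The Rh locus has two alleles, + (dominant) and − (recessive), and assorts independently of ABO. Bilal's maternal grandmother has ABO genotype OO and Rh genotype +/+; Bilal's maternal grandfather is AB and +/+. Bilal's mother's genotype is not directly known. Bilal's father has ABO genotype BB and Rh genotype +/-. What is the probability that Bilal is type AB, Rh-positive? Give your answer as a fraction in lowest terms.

1/4

Bilal's mother's ABO genotype from OO × AB: 1/2 AO, 1/2 BO.
Crossing each possibility with the father BB and summing P(type AB): 1/2·1/2 + 1/2·0 = 1/4.
Similarly for Rh via the mother's Rh distribution: P(Rh+) = 1.
Independent loci: 1/4 × 1 = 1/4.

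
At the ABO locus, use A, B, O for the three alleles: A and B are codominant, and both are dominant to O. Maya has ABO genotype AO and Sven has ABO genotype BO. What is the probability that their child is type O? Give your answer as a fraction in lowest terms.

1/4

ABO cross AO × BO → offspring phenotypes: 1/4 O, 1/4 A, 1/4 B, 1/4 AB.
So P(type O) = 1/4.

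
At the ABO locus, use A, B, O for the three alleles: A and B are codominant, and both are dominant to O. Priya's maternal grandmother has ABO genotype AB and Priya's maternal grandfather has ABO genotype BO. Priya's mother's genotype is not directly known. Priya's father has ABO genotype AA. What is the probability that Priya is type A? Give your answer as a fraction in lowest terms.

1/2

Priya's mother's ABO genotype from AB × BO: 1/4 AB, 1/4 AO, 1/4 BB, 1/4 BO.
Crossing each possibility with the father AA and summing P(type A): 1/4·1/2 + 1/4·1 + 1/4·0 + 1/4·1/2 = 1/2.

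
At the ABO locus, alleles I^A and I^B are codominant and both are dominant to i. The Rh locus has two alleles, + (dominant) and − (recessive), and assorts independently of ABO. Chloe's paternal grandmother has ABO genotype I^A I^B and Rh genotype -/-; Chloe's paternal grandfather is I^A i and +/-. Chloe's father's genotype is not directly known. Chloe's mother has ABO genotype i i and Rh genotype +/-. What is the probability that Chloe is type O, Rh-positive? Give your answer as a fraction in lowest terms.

Chloe's father's ABO genotype from I^A I^B × I^A i: 1/4 I^A I^A, 1/4 I^A I^B, 1/4 I^A i, 1/4 I^B i.
Crossing each possibility with the mother i i and summing P(type O): 1/4·0 + 1/4·0 + 1/4·1/2 + 1/4·1/2 = 1/4.
Similarly for Rh via the father's Rh distribution: P(Rh+) = 5/8.
Independent loci: 1/4 × 5/8 = 5/32.

5/32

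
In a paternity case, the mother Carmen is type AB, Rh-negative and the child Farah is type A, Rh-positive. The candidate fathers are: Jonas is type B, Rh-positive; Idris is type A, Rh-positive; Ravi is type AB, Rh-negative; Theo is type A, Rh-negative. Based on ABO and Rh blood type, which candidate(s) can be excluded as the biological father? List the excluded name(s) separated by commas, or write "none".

Ravi, Theo

A candidate is excluded only if no genotype consistent with his phenotype could produce a type A, Rh-positive child with a type AB, Rh-negative mother.
Ravi (type AB, Rh-): no genotype consistent with that phenotype can produce a type-A Rh+ child with a type-AB mother.
Theo (type A, Rh-): no genotype consistent with that phenotype can produce a type-A Rh+ child with a type-AB mother.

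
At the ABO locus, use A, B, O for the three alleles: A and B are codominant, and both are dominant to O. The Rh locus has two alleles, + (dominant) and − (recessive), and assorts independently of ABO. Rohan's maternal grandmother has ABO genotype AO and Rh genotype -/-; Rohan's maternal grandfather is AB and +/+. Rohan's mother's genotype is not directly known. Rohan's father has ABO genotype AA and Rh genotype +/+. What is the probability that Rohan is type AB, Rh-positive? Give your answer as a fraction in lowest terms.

1/4

Rohan's mother's ABO genotype from AO × AB: 1/4 AA, 1/4 AB, 1/4 AO, 1/4 BO.
Crossing each possibility with the father AA and summing P(type AB): 1/4·0 + 1/4·1/2 + 1/4·0 + 1/4·1/2 = 1/4.
Similarly for Rh via the mother's Rh distribution: P(Rh+) = 1.
Independent loci: 1/4 × 1 = 1/4.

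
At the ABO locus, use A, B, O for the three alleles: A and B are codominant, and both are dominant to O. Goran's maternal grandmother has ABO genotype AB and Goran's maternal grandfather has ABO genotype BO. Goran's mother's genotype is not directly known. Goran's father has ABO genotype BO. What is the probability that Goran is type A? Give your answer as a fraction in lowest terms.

1/8

Goran's mother's ABO genotype from AB × BO: 1/4 AB, 1/4 AO, 1/4 BB, 1/4 BO.
Crossing each possibility with the father BO and summing P(type A): 1/4·1/4 + 1/4·1/4 + 1/4·0 + 1/4·0 = 1/8.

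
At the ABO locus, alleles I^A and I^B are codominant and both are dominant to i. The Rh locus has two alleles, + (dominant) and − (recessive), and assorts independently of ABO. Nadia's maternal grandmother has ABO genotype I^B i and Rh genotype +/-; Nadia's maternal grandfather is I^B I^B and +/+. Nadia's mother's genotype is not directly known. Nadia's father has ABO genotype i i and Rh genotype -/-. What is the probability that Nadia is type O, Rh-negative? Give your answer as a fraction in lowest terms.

1/16

Nadia's mother's ABO genotype from I^B i × I^B I^B: 1/2 I^B I^B, 1/2 I^B i.
Crossing each possibility with the father i i and summing P(type O): 1/2·0 + 1/2·1/2 = 1/4.
Similarly for Rh via the mother's Rh distribution: P(Rh-) = 1/4.
Independent loci: 1/4 × 1/4 = 1/16.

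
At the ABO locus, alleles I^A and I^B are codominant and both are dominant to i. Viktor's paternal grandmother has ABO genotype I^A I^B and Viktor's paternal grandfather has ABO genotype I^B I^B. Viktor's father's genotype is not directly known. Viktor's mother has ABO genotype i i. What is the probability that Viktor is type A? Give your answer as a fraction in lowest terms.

Viktor's father's ABO genotype from I^A I^B × I^B I^B: 1/2 I^A I^B, 1/2 I^B I^B.
Crossing each possibility with the mother i i and summing P(type A): 1/2·1/2 + 1/2·0 = 1/4.

1/4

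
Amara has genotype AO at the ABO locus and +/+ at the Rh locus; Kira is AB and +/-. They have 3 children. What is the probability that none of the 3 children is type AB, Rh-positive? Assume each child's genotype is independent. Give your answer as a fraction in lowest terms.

ABO cross AO × AB → 1/2 A, 1/4 B, 1/4 AB.
Rh cross +/+ × +/- → 1 Rh+; so P(type AB, Rh-positive) = 1/4 × 1 = 1/4 per child.
P(not type AB, Rh-positive) = 3/4 for one child; (3/4)^3 = 27/64.

27/64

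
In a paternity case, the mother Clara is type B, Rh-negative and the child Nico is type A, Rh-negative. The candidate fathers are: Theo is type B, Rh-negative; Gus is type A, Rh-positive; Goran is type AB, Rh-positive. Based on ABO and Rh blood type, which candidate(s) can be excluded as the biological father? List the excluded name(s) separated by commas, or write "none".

A candidate is excluded only if no genotype consistent with his phenotype could produce a type A, Rh-negative child with a type B, Rh-negative mother.
Theo (type B, Rh-): no genotype consistent with that phenotype can produce a type-A Rh- child with a type-B mother.

Theo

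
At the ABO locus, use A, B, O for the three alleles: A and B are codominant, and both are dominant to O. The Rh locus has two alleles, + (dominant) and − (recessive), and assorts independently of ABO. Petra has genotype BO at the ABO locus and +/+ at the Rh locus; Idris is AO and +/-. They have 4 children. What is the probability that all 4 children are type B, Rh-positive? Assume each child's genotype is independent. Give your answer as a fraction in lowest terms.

1/256

ABO cross BO × AO → 1/4 O, 1/4 A, 1/4 B, 1/4 AB.
Rh cross +/+ × +/- → 1 Rh+; so P(type B, Rh-positive) = 1/4 × 1 = 1/4 per child.
All 4 independent: (1/4)^4 = 1/256.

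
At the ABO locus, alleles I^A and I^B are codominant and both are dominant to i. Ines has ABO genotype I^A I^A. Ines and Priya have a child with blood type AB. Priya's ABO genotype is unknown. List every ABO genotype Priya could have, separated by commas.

For each candidate genotype of Priya, check whether crossing it with I^A I^A can produce every observed child phenotype.
  I^A I^A → possible child types {A} ✗
  I^A I^B → possible child types {A, AB} ✓
  I^A i → possible child types {A} ✗
  I^B I^B → possible child types {AB} ✓
  I^B i → possible child types {A, AB} ✓
  i i → possible child types {A} ✗

I^A I^B, I^B I^B, I^B i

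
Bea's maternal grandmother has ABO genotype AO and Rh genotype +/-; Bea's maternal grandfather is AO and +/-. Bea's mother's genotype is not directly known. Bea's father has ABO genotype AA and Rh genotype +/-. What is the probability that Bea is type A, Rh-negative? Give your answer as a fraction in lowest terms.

1/4

Bea's mother's ABO genotype from AO × AO: 1/4 AA, 1/2 AO, 1/4 OO.
Crossing each possibility with the father AA and summing P(type A): 1/4·1 + 1/2·1 + 1/4·1 = 1.
Similarly for Rh via the mother's Rh distribution: P(Rh-) = 1/4.
Independent loci: 1 × 1/4 = 1/4.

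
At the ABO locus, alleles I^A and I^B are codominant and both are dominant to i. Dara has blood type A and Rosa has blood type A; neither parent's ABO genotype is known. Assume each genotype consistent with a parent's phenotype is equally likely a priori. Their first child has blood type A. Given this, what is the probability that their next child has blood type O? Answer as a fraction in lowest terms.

1/20

Possible genotypes: Dara ∈ {I^A I^A, I^A i}; Rosa ∈ {I^A I^A, I^A i}.
Weight each parental genotype pair by prior × P(type-A child):
  I^A I^A × I^A I^A: posterior weight 4/15; P(next child type O) = 0.
  I^A I^A × I^A i: posterior weight 4/15; P(next child type O) = 0.
  I^A i × I^A I^A: posterior weight 4/15; P(next child type O) = 0.
  I^A i × I^A i: posterior weight 1/5; P(next child type O) = 1/4.
Weighted sum = 1/20.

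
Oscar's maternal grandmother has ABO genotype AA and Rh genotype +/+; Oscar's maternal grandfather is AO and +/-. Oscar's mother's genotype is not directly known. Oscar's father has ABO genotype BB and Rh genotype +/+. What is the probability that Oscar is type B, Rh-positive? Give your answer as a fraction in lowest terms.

Oscar's mother's ABO genotype from AA × AO: 1/2 AA, 1/2 AO.
Crossing each possibility with the father BB and summing P(type B): 1/2·0 + 1/2·1/2 = 1/4.
Similarly for Rh via the mother's Rh distribution: P(Rh+) = 1.
Independent loci: 1/4 × 1 = 1/4.

1/4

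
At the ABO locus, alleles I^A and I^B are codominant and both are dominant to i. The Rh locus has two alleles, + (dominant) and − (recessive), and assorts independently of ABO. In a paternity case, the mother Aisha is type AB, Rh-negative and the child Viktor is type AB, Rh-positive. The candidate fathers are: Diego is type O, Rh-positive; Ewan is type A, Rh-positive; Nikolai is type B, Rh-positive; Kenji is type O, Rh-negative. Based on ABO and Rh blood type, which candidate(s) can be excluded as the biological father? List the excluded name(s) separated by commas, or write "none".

Diego, Kenji

A candidate is excluded only if no genotype consistent with his phenotype could produce a type AB, Rh-positive child with a type AB, Rh-negative mother.
Diego (type O, Rh+): no genotype consistent with that phenotype can produce a type-AB Rh+ child with a type-AB mother.
Kenji (type O, Rh-): no genotype consistent with that phenotype can produce a type-AB Rh+ child with a type-AB mother.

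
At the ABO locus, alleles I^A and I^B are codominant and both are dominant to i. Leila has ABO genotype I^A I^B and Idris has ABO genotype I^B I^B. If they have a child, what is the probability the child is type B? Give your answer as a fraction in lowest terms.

1/2

ABO cross I^A I^B × I^B I^B → offspring phenotypes: 1/2 B, 1/2 AB.
So P(type B) = 1/2.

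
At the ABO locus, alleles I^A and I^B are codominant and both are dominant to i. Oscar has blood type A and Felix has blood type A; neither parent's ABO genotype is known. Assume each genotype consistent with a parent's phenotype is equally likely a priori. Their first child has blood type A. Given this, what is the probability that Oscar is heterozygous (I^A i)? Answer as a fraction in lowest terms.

Possible genotypes: Oscar ∈ {I^A I^A, I^A i}; Felix ∈ {I^A I^A, I^A i}.
Weight each parental genotype pair by prior × P(type-A child):
  I^A I^A × I^A I^A: posterior weight 4/15.
  I^A I^A × I^A i: posterior weight 4/15.
  I^A i × I^A I^A: posterior weight 4/15.
  I^A i × I^A i: posterior weight 1/5.
Sum the posterior weight over pairs where Oscar is I^A i: 7/15.

7/15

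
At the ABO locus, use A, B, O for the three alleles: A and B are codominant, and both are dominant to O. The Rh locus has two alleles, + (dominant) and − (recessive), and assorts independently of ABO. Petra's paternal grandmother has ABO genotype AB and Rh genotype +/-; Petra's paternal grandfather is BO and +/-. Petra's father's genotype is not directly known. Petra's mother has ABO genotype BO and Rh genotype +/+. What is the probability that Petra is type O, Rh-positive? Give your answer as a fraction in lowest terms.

1/8

Petra's father's ABO genotype from AB × BO: 1/4 AB, 1/4 AO, 1/4 BB, 1/4 BO.
Crossing each possibility with the mother BO and summing P(type O): 1/4·0 + 1/4·1/4 + 1/4·0 + 1/4·1/4 = 1/8.
Similarly for Rh via the father's Rh distribution: P(Rh+) = 1.
Independent loci: 1/8 × 1 = 1/8.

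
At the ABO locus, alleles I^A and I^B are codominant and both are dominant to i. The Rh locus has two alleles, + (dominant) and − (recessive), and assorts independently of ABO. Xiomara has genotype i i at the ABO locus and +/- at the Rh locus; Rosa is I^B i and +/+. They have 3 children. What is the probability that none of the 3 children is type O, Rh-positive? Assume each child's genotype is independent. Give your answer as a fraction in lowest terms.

ABO cross i i × I^B i → 1/2 O, 1/2 B.
Rh cross +/- × +/+ → 1 Rh+; so P(type O, Rh-positive) = 1/2 × 1 = 1/2 per child.
P(not type O, Rh-positive) = 1/2 for one child; (1/2)^3 = 1/8.

1/8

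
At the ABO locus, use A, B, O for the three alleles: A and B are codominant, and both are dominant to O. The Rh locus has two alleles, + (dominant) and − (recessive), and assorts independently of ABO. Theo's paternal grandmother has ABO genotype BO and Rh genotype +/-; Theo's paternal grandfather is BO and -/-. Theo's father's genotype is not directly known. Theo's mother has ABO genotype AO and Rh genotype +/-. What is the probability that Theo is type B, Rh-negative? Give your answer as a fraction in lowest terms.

Theo's father's ABO genotype from BO × BO: 1/4 BB, 1/2 BO, 1/4 OO.
Crossing each possibility with the mother AO and summing P(type B): 1/4·1/2 + 1/2·1/4 + 1/4·0 = 1/4.
Similarly for Rh via the father's Rh distribution: P(Rh-) = 3/8.
Independent loci: 1/4 × 3/8 = 3/32.

3/32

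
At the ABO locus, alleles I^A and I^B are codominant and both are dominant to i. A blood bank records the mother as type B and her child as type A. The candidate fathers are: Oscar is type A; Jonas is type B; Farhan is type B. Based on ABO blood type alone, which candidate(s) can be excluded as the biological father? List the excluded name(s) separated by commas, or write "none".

A candidate is excluded only if no genotype consistent with his phenotype could produce a type A child with a type B mother.
Jonas (type B): no genotype consistent with that phenotype can produce a type-A child with a type-B mother.
Farhan (type B): no genotype consistent with that phenotype can produce a type-A child with a type-B mother.

Jonas, Farhan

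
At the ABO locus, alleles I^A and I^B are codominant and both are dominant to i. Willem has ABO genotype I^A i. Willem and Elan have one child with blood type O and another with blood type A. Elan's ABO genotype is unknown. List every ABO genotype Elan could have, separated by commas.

I^A i, I^B i, i i

For each candidate genotype of Elan, check whether crossing it with I^A i can produce every observed child phenotype.
  I^A I^A → possible child types {A} ✗
  I^A I^B → possible child types {A, B, AB} ✗
  I^A i → possible child types {O, A} ✓
  I^B I^B → possible child types {B, AB} ✗
  I^B i → possible child types {O, A, B, AB} ✓
  i i → possible child types {O, A} ✓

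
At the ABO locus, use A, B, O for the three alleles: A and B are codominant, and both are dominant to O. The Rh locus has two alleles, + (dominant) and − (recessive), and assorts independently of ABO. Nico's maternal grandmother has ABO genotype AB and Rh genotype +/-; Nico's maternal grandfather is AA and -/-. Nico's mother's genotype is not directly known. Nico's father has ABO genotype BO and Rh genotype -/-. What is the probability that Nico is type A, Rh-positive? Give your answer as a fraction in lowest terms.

Nico's mother's ABO genotype from AB × AA: 1/2 AA, 1/2 AB.
Crossing each possibility with the father BO and summing P(type A): 1/2·1/2 + 1/2·1/4 = 3/8.
Similarly for Rh via the mother's Rh distribution: P(Rh+) = 1/4.
Independent loci: 3/8 × 1/4 = 3/32.

3/32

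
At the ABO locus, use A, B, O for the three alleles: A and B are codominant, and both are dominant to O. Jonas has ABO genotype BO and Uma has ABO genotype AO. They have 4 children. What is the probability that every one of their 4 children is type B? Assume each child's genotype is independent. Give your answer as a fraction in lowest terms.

ABO cross BO × AO → 1/4 O, 1/4 A, 1/4 B, 1/4 AB.
So P(type B) = 1/4 per child.
All 4 independent: (1/4)^4 = 1/256.

1/256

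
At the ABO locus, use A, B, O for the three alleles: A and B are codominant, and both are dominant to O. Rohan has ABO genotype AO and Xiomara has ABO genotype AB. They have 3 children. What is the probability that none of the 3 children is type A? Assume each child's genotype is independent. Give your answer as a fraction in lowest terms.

1/8

ABO cross AO × AB → 1/2 A, 1/4 B, 1/4 AB.
So P(type A) = 1/2 per child.
P(not type A) = 1/2 for one child; (1/2)^3 = 1/8.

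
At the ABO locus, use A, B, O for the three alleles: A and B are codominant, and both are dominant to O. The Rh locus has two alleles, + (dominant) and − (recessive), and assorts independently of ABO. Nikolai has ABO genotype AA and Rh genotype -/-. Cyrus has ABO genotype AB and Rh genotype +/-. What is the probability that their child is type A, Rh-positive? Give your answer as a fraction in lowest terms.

1/4

ABO cross AA × AB → offspring phenotypes: 1/2 A, 1/2 AB.
Rh cross -/- × +/- → 1/2 Rh+, 1/2 Rh-.
Independent loci: P(type A, Rh-positive) = 1/2 × 1/2 = 1/4.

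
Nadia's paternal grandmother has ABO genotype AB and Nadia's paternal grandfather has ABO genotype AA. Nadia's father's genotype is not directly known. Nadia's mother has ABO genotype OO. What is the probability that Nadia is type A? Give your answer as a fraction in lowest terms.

Nadia's father's ABO genotype from AB × AA: 1/2 AA, 1/2 AB.
Crossing each possibility with the mother OO and summing P(type A): 1/2·1 + 1/2·1/2 = 3/4.

3/4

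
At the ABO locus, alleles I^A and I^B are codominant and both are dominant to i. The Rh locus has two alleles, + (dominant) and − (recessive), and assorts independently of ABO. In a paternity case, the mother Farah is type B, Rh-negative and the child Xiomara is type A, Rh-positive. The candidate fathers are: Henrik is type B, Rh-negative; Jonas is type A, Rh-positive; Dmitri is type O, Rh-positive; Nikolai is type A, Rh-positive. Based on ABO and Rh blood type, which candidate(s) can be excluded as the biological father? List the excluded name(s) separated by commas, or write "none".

Henrik, Dmitri

A candidate is excluded only if no genotype consistent with his phenotype could produce a type A, Rh-positive child with a type B, Rh-negative mother.
Henrik (type B, Rh-): no genotype consistent with that phenotype can produce a type-A Rh+ child with a type-B mother.
Dmitri (type O, Rh+): no genotype consistent with that phenotype can produce a type-A Rh+ child with a type-B mother.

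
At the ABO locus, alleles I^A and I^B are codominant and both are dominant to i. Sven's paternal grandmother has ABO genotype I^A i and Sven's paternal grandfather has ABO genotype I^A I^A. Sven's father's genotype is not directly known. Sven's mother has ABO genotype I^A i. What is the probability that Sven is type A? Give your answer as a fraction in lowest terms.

7/8

Sven's father's ABO genotype from I^A i × I^A I^A: 1/2 I^A I^A, 1/2 I^A i.
Crossing each possibility with the mother I^A i and summing P(type A): 1/2·1 + 1/2·3/4 = 7/8.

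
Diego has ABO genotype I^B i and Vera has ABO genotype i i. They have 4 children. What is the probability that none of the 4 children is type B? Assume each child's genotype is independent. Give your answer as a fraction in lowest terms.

1/16

ABO cross I^B i × i i → 1/2 O, 1/2 B.
So P(type B) = 1/2 per child.
P(not type B) = 1/2 for one child; (1/2)^4 = 1/16.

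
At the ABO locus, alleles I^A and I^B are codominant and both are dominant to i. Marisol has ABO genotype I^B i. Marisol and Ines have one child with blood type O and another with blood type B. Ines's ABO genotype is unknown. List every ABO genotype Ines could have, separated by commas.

For each candidate genotype of Ines, check whether crossing it with I^B i can produce every observed child phenotype.
  I^A I^A → possible child types {A, AB} ✗
  I^A I^B → possible child types {A, B, AB} ✗
  I^A i → possible child types {O, A, B, AB} ✓
  I^B I^B → possible child types {B} ✗
  I^B i → possible child types {O, B} ✓
  i i → possible child types {O, B} ✓

I^A i, I^B i, i i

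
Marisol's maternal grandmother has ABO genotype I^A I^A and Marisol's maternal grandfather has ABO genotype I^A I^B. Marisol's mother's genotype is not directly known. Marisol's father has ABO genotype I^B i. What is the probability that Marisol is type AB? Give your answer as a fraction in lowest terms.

Marisol's mother's ABO genotype from I^A I^A × I^A I^B: 1/2 I^A I^A, 1/2 I^A I^B.
Crossing each possibility with the father I^B i and summing P(type AB): 1/2·1/2 + 1/2·1/4 = 3/8.

3/8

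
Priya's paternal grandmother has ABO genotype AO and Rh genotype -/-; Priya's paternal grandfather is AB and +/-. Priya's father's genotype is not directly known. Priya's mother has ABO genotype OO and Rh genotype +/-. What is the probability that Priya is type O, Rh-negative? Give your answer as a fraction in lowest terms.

3/32

Priya's father's ABO genotype from AO × AB: 1/4 AA, 1/4 AB, 1/4 AO, 1/4 BO.
Crossing each possibility with the mother OO and summing P(type O): 1/4·0 + 1/4·0 + 1/4·1/2 + 1/4·1/2 = 1/4.
Similarly for Rh via the father's Rh distribution: P(Rh-) = 3/8.
Independent loci: 1/4 × 3/8 = 3/32.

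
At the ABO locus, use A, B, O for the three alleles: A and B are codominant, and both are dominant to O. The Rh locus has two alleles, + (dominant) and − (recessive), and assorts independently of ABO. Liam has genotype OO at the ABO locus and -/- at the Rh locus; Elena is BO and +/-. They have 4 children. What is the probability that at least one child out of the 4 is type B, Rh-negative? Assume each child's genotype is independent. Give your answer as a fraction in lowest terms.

175/256

ABO cross OO × BO → 1/2 O, 1/2 B.
Rh cross -/- × +/- → 1/2 Rh+, 1/2 Rh-; so P(type B, Rh-negative) = 1/2 × 1/2 = 1/4 per child.
P(none) = (3/4)^4 = 81/256; P(at least one) = 1 − 81/256 = 175/256.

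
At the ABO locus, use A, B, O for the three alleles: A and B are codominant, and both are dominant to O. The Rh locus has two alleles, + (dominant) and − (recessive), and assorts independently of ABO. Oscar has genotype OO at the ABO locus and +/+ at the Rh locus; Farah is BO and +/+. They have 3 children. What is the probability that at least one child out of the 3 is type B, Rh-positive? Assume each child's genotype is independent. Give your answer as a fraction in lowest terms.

ABO cross OO × BO → 1/2 O, 1/2 B.
Rh cross +/+ × +/+ → 1 Rh+; so P(type B, Rh-positive) = 1/2 × 1 = 1/2 per child.
P(none) = (1/2)^3 = 1/8; P(at least one) = 1 − 1/8 = 7/8.

7/8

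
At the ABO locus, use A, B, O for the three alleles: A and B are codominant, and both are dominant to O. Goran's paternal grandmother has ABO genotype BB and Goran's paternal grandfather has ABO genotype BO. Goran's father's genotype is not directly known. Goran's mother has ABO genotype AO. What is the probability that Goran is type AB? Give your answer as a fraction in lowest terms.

3/8

Goran's father's ABO genotype from BB × BO: 1/2 BB, 1/2 BO.
Crossing each possibility with the mother AO and summing P(type AB): 1/2·1/2 + 1/2·1/4 = 3/8.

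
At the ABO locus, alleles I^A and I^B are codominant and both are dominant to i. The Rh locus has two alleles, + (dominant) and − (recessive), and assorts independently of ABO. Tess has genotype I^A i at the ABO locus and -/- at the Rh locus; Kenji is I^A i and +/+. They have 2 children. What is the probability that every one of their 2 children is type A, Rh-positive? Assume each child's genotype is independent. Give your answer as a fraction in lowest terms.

ABO cross I^A i × I^A i → 1/4 O, 3/4 A.
Rh cross -/- × +/+ → 1 Rh+; so P(type A, Rh-positive) = 3/4 × 1 = 3/4 per child.
All 2 independent: (3/4)^2 = 9/16.

9/16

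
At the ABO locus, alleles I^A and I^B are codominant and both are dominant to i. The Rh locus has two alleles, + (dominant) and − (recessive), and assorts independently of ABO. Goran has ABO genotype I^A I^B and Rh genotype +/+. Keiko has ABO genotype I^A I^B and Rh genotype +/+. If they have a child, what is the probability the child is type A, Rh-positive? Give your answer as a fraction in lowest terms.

ABO cross I^A I^B × I^A I^B → offspring phenotypes: 1/4 A, 1/4 B, 1/2 AB.
Rh cross +/+ × +/+ → 1 Rh+.
Independent loci: P(type A, Rh-positive) = 1/4 × 1 = 1/4.

1/4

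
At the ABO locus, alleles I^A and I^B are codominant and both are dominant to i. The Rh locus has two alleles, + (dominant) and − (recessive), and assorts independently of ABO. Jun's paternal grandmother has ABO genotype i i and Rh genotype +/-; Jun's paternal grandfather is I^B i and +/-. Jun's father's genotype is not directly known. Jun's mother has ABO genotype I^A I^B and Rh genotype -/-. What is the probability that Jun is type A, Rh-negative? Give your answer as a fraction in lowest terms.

Jun's father's ABO genotype from i i × I^B i: 1/2 I^B i, 1/2 i i.
Crossing each possibility with the mother I^A I^B and summing P(type A): 1/2·1/4 + 1/2·1/2 = 3/8.
Similarly for Rh via the father's Rh distribution: P(Rh-) = 1/2.
Independent loci: 3/8 × 1/2 = 3/16.

3/16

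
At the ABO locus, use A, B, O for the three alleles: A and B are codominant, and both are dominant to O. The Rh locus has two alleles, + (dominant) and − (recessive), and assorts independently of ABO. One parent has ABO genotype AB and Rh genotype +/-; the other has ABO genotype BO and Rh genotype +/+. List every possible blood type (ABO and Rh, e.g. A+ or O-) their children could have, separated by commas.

Gametes from AB × BO give offspring ABO genotypes AB, AO, BB, BO, i.e. phenotypes A, B, AB.
Rh cross +/- × +/+ → phenotypes Rh+.
Combining independently: A+, B+, AB+.

A+, B+, AB+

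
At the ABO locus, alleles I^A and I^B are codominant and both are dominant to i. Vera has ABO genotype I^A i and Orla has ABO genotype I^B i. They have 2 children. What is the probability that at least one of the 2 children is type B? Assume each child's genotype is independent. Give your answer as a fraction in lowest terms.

ABO cross I^A i × I^B i → 1/4 O, 1/4 A, 1/4 B, 1/4 AB.
So P(type B) = 1/4 per child.
P(none) = (3/4)^2 = 9/16; P(at least one) = 1 − 9/16 = 7/16.

7/16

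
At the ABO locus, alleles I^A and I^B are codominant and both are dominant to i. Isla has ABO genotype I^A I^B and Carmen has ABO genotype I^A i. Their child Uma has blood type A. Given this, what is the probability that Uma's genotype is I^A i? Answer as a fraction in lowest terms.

1/2

Cross I^A I^B × I^A i → 1/4 I^A I^A, 1/4 I^A I^B, 1/4 I^A i, 1/4 I^B i.
Type-A genotypes among offspring: I^A I^A (1/4), I^A i (1/4); total 1/2.
P(I^A i | type A) = (1/4) / (1/2) = 1/2.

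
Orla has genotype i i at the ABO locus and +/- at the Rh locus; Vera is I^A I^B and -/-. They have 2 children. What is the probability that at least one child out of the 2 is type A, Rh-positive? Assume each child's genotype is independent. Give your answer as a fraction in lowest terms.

7/16

ABO cross i i × I^A I^B → 1/2 A, 1/2 B.
Rh cross +/- × -/- → 1/2 Rh+, 1/2 Rh-; so P(type A, Rh-positive) = 1/2 × 1/2 = 1/4 per child.
P(none) = (3/4)^2 = 9/16; P(at least one) = 1 − 9/16 = 7/16.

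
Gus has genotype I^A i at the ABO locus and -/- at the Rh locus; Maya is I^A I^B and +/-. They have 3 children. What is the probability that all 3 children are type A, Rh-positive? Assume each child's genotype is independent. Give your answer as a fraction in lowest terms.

ABO cross I^A i × I^A I^B → 1/2 A, 1/4 B, 1/4 AB.
Rh cross -/- × +/- → 1/2 Rh+, 1/2 Rh-; so P(type A, Rh-positive) = 1/2 × 1/2 = 1/4 per child.
All 3 independent: (1/4)^3 = 1/64.

1/64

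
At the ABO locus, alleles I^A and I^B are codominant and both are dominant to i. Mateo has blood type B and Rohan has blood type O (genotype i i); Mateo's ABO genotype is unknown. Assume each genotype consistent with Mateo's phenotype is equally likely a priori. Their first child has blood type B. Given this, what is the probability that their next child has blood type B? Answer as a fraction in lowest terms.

5/6

Possible genotypes: Mateo ∈ {I^B I^B, I^B i}; Rohan ∈ {i i}.
Weight each parental genotype pair by prior × P(type-B child):
  I^B I^B × i i: posterior weight 2/3; P(next child type B) = 1.
  I^B i × i i: posterior weight 1/3; P(next child type B) = 1/2.
Weighted sum = 5/6.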